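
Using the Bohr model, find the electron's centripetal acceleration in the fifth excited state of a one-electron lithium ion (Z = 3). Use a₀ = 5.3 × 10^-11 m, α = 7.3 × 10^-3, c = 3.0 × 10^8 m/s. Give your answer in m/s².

r = n²a₀/Z = 6.4 × 10^-10 m, v = Zαc/n = 1.1 × 10^6 m/s
a = v²/r = (1.1 × 10^6)² / 6.4 × 10^-10 = 1.9 × 10^21 m/s²

1.9 × 10^21 m/s²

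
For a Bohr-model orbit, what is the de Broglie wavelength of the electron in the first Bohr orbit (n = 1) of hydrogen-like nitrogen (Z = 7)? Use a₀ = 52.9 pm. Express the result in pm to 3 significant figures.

47.5 pm

The Bohr quantisation condition is nλ = 2πr_n.
r_n = n²a₀/Z = 7.56 pm
λ = 2πr_n/n = 2π·7.56/1 = 47.5 pm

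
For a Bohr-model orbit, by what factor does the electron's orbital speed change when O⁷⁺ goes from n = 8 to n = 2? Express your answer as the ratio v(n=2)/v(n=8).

4

v ∝ Z^1 · n^-1; with Z fixed, v ∝ n^-1.
v(n=2)/v(n=8) = (2/8)^-1 = 4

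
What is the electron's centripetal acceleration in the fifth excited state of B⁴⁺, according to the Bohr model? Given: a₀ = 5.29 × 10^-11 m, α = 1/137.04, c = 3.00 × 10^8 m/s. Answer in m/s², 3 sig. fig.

r = n²a₀/Z = 3.81 × 10^-10 m, v = Zαc/n = 1.82 × 10^6 m/s
a = v²/r = (1.82 × 10^6)² / 3.81 × 10^-10 = 8.74 × 10^21 m/s²

8.74 × 10^21 m/s²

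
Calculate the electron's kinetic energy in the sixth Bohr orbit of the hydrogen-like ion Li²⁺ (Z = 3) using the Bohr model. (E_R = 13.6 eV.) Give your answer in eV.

3.40 eV

For a Coulomb orbit the virial theorem gives K = −E_n.
E_n = −E_R·Z²/n², so K = E_R·Z²/n² = 13.6 × 3²/6² = 3.40 eV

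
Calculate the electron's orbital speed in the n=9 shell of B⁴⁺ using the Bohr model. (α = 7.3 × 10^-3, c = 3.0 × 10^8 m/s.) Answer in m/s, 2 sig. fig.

1.2 × 10^6 m/s

v_n = Zαc/n = 5 × 0.0073 × 3.0 × 10^8 / 9
    = 1.2 × 10^6 m/s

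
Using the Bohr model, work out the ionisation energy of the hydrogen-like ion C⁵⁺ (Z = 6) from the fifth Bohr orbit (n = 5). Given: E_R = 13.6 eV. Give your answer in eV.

E_n = −E_R·Z²/n² = −13.6 × 6²/5² eV = -19.6 eV
Ionisation energy = −E_n = 19.6 eV

19.6 eV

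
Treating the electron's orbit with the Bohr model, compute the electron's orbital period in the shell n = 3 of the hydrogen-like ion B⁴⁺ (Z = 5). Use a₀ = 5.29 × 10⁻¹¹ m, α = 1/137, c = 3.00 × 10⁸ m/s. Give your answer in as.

r = n²a₀/Z = 3²·5.29 × 10⁻¹¹/5 = 9.52 × 10⁻¹¹ m
v = Zαc/n = 5·0.00730·3.00 × 10⁸/3 = 3.65 × 10⁶ m/s
T = 2πr/v = 1.64 × 10⁻¹⁶ s = 164 as

164 as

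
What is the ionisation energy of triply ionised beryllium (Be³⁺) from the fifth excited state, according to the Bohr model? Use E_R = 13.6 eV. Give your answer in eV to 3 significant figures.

E_n = −E_R·Z²/n² = −13.6 × 4²/6² eV = -6.04 eV
Ionisation energy = −E_n = 6.04 eV

6.04 eV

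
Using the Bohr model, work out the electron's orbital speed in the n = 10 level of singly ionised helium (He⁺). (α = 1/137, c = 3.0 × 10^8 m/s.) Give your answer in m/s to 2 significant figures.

4.4 × 10^5 m/s

v_n = Zαc/n = 2 × 0.0073 × 3.0 × 10^8 / 10
    = 4.4 × 10^5 m/s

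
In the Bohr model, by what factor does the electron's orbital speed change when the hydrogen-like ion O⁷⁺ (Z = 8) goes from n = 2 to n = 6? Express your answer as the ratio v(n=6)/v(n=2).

v ∝ Z^1 · n^-1; with Z fixed, v ∝ n^-1.
v(n=6)/v(n=2) = (6/2)^-1 = 1/3

1/3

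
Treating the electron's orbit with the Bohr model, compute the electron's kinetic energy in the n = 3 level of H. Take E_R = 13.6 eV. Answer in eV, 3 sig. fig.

For a Coulomb orbit the virial theorem gives K = −E_n.
E_n = −E_R·Z²/n², so K = E_R·Z²/n² = 13.6 × 1²/3² = 1.51 eV

1.51 eV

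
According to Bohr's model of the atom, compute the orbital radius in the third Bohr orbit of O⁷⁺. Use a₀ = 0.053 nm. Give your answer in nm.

0.060 nm

r_n = n²a₀/Z = 3² × 0.053 / 8
    = 9 × 0.053 / 8 = 0.060 nm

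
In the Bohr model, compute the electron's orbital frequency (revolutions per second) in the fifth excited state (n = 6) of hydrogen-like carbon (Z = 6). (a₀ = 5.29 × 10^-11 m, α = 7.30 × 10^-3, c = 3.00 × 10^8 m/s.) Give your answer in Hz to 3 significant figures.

1.10 × 10^15 Hz

r = n²a₀/Z = 3.17 × 10^-10 m, v = Zαc/n = 2.19 × 10^6 m/s
f = v/(2πr) = 1.10 × 10^15 Hz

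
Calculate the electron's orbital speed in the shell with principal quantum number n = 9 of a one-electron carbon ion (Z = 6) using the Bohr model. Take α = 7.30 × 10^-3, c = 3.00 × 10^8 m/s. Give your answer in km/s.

1460 km/s

v_n = Zαc/n = 6 × 0.00730 × 3.00 × 10^8 / 9
    = 1460 km/s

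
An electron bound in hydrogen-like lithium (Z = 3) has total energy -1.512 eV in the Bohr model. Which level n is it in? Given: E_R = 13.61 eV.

E_n = −E_R Z²/n² ⇒ n² = E_R Z²/(−E_n) = 13.61 × 3² / 1.512 ≈ 81.01
n = 9

9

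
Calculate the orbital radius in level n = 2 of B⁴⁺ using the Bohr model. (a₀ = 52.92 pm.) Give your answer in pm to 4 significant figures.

r_n = n²a₀/Z = 2² × 52.92 / 5
    = 4 × 52.92 / 5 = 42.34 pm

42.34 pm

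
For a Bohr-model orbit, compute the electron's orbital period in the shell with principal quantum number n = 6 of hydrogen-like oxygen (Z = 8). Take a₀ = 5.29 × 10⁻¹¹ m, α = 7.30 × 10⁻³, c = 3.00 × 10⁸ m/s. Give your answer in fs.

0.512 fs

r = n²a₀/Z = 6²·5.29 × 10⁻¹¹/8 = 2.38 × 10⁻¹⁰ m
v = Zαc/n = 8·0.00730·3.00 × 10⁸/6 = 2.92 × 10⁶ m/s
T = 2πr/v = 5.12 × 10⁻¹⁶ s = 0.512 fs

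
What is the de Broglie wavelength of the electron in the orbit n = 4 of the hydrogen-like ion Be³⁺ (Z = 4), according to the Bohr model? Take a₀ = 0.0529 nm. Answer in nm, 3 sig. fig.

The Bohr quantisation condition is nλ = 2πr_n.
r_n = n²a₀/Z = 0.212 nm
λ = 2πr_n/n = 2π·0.212/4 = 0.332 nm

0.332 nm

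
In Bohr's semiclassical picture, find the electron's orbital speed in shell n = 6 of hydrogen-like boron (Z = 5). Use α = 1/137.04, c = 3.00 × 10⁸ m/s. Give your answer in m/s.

1.82 × 10⁶ m/s

v_n = Zαc/n = 5 × 0.00730 × 3.00 × 10⁸ / 6
    = 1.82 × 10⁶ m/s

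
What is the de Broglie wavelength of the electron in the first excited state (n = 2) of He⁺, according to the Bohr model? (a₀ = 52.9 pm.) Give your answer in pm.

The Bohr quantisation condition is nλ = 2πr_n.
r_n = n²a₀/Z = 106 pm
λ = 2πr_n/n = 2π·106/2 = 332 pm

332 pm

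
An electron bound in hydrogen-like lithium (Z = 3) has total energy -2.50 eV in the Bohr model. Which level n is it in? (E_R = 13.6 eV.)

7

E_n = −E_R Z²/n² ⇒ n² = E_R Z²/(−E_n) = 13.6 × 3² / 2.50 ≈ 48.96
n = 7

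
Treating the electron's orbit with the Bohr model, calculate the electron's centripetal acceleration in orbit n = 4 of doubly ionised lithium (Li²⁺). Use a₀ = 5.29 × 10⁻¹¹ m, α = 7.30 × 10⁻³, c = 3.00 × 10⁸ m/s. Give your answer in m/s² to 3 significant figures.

r = n²a₀/Z = 2.82 × 10⁻¹⁰ m, v = Zαc/n = 1.64 × 10⁶ m/s
a = v²/r = (1.64 × 10⁶)² / 2.82 × 10⁻¹⁰ = 9.56 × 10²¹ m/s²

9.56 × 10²¹ m/s²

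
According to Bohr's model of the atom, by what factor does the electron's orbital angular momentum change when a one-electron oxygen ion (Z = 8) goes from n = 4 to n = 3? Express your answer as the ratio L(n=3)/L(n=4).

3/4

L = nℏ depends only on n, so L ∝ n.
L(n=3)/L(n=4) = (3/4)^1 = 3/4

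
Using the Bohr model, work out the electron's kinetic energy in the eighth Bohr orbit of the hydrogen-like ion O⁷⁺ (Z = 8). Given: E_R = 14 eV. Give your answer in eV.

For a Coulomb orbit the virial theorem gives K = −E_n.
E_n = −E_R·Z²/n², so K = E_R·Z²/n² = 14 × 8²/8² = 14 eV

14 eV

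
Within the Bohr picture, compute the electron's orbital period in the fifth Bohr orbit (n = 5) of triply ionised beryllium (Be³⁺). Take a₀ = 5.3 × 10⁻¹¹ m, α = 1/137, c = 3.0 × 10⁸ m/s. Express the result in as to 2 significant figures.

r = n²a₀/Z = 5²·5.3 × 10⁻¹¹/4 = 3.3 × 10⁻¹⁰ m
v = Zαc/n = 4·0.0073·3.0 × 10⁸/5 = 1.8 × 10⁶ m/s
T = 2πr/v = 1.2 × 10⁻¹⁵ s = 1200 as

1200 as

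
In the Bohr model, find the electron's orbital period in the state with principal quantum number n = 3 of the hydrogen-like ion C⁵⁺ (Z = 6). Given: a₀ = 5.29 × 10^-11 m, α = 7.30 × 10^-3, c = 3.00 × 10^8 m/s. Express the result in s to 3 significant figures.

r = n²a₀/Z = 3²·5.29 × 10^-11/6 = 7.94 × 10^-11 m
v = Zαc/n = 6·0.00730·3.00 × 10^8/3 = 4.38 × 10^6 m/s
T = 2πr/v = 1.14 × 10^-16 s

1.14 × 10^-16 s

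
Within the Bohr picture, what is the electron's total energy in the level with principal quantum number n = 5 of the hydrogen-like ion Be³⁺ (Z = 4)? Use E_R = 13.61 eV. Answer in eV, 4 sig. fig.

E_n = −E_R·Z²/n² = −13.61 × 4²/5² = -8.710 eV

-8.710 eV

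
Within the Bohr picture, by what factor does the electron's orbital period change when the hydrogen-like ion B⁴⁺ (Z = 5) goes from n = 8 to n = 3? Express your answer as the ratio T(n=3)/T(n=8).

T ∝ Z^-2 · n^3; with Z fixed, T ∝ n^3.
T(n=3)/T(n=8) = (3/8)^3 = 27/512

27/512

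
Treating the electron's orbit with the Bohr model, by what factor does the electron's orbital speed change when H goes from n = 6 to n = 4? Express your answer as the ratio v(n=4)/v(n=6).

v ∝ Z^1 · n^-1; with Z fixed, v ∝ n^-1.
v(n=4)/v(n=6) = (4/6)^-1 = 3/2

3/2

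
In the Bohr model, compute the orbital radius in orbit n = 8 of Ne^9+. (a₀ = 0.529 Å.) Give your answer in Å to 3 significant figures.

3.39 Å

r_n = n²a₀/Z = 8² × 0.529 / 10
    = 64 × 0.529 / 10 = 3.39 Å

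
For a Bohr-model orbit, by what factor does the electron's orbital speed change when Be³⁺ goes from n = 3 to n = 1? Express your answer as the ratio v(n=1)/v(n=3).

3

v ∝ Z^1 · n^-1; with Z fixed, v ∝ n^-1.
v(n=1)/v(n=3) = (1/3)^-1 = 3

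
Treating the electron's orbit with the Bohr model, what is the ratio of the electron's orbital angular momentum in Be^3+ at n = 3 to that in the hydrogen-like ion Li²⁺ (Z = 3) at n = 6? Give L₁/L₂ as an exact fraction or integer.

L = nℏ is independent of Z.
L₁/L₂ = n₁/n₂ = 3/6 = 1/2

1/2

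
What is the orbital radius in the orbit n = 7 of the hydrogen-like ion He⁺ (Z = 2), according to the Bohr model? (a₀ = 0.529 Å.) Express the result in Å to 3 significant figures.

r_n = n²a₀/Z = 7² × 0.529 / 2
    = 49 × 0.529 / 2 = 13.0 Å

13.0 Å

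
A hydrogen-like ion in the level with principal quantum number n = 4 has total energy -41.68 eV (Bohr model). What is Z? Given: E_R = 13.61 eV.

E_n = −E_R Z²/n² ⇒ Z² = −E_n n²/E_R = 41.68 × 4² / 13.61 ≈ 49.00
Z = 7

7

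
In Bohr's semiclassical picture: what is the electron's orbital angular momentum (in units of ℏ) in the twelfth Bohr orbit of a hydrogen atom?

L_n = nℏ, so L/ℏ = n = 12.

12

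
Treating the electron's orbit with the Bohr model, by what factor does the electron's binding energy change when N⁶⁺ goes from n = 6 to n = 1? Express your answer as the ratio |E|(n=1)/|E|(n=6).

36

|E| ∝ Z^2 · n^-2; with Z fixed, |E| ∝ n^-2.
|E|(n=1)/|E|(n=6) = (1/6)^-2 = 36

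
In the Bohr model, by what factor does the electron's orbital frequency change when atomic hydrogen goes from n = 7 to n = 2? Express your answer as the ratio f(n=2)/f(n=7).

f ∝ Z^2 · n^-3; with Z fixed, f ∝ n^-3.
f(n=2)/f(n=7) = (2/7)^-3 = 343/8

343/8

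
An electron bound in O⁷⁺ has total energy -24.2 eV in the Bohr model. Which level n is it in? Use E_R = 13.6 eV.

E_n = −E_R Z²/n² ⇒ n² = E_R Z²/(−E_n) = 13.6 × 8² / 24.2 ≈ 35.97
n = 6

6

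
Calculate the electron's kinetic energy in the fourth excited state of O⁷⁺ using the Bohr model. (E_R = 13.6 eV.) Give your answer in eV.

34.8 eV

For a Coulomb orbit the virial theorem gives K = −E_n.
E_n = −E_R·Z²/n², so K = E_R·Z²/n² = 13.6 × 8²/5² = 34.8 eV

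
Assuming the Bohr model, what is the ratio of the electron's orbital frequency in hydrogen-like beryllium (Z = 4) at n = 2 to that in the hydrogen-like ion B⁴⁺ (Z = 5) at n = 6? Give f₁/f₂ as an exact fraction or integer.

f ∝ Z^2 · n^-3
f₁/f₂ = (4/5)^2 · (2/6)^-3 = 432/25

432/25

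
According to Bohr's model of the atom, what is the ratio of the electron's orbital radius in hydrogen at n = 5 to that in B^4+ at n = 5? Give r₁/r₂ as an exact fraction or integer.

r ∝ Z^-1 · n^2
r₁/r₂ = (1/5)^-1 · (5/5)^2 = 5

5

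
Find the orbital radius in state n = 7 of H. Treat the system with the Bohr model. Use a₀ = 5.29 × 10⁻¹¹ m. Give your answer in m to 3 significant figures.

2.59 × 10⁻⁹ m

r_n = n²a₀/Z = 7² × 5.29 × 10⁻¹¹ / 1
    = 49 × 5.29 × 10⁻¹¹ / 1 = 2.59 × 10⁻⁹ m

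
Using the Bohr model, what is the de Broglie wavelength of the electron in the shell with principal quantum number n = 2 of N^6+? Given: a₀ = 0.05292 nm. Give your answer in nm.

The Bohr quantisation condition is nλ = 2πr_n.
r_n = n²a₀/Z = 0.03024 nm
λ = 2πr_n/n = 2π·0.03024/2 = 0.09500 nm

0.09500 nm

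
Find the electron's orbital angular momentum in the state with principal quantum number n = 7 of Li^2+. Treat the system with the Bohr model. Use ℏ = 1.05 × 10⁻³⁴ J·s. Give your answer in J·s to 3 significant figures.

7.35 × 10⁻³⁴ J·s

L_n = nℏ = 7 × 1.05 × 10⁻³⁴ = 7.35 × 10⁻³⁴ J·s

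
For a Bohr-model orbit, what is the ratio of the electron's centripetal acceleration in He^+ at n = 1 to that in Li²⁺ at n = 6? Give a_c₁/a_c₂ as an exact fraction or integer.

384

a_c ∝ Z^3 · n^-4
a_c₁/a_c₂ = (2/3)^3 · (1/6)^-4 = 384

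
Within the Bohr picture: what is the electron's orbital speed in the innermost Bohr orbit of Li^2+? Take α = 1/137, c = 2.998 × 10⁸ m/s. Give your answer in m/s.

v_n = Zαc/n = 3 × 0.007299 × 2.998 × 10⁸ / 1
    = 6.565 × 10⁶ m/s

6.565 × 10⁶ m/s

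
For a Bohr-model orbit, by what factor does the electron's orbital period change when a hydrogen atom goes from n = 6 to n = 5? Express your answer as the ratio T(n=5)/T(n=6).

T ∝ Z^-2 · n^3; with Z fixed, T ∝ n^3.
T(n=5)/T(n=6) = (5/6)^3 = 125/216

125/216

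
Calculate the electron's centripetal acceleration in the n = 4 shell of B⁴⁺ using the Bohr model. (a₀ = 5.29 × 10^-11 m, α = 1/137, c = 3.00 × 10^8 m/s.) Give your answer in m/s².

4.43 × 10^22 m/s²

r = n²a₀/Z = 1.69 × 10^-10 m, v = Zαc/n = 2.74 × 10^6 m/s
a = v²/r = (2.74 × 10^6)² / 1.69 × 10^-10 = 4.43 × 10^22 m/s²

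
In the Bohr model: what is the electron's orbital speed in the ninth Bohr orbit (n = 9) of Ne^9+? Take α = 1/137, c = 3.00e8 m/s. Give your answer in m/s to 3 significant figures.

v_n = Zαc/n = 10 × 0.00730 × 3.00e8 / 9
    = 2.43e6 m/s

2.43e6 m/s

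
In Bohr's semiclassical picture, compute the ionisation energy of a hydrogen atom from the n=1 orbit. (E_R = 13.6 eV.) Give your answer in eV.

13.6 eV

E_n = −E_R·Z²/n² = −13.6 × 1²/1² eV = -13.6 eV
Ionisation energy = −E_n = 13.6 eV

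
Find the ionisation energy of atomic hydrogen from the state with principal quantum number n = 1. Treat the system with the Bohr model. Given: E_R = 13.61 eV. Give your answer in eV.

13.61 eV

E_n = −E_R·Z²/n² = −13.61 × 1²/1² eV = -13.61 eV
Ionisation energy = −E_n = 13.61 eV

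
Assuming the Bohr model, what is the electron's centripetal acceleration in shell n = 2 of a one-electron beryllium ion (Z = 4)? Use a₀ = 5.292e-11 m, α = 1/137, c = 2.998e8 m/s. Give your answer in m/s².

3.620e23 m/s²

r = n²a₀/Z = 5.292e-11 m, v = Zαc/n = 4.377e6 m/s
a = v²/r = (4.377e6)² / 5.292e-11 = 3.620e23 m/s²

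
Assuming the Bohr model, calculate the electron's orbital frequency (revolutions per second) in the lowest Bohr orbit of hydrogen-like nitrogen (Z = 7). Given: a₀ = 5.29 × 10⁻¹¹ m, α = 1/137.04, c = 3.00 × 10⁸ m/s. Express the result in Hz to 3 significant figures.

r = n²a₀/Z = 7.56 × 10⁻¹² m, v = Zαc/n = 1.53 × 10⁷ m/s
f = v/(2πr) = 3.23 × 10¹⁷ Hz

3.23 × 10¹⁷ Hz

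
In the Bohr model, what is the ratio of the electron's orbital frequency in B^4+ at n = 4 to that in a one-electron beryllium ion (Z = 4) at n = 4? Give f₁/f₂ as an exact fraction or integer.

25/16

f ∝ Z^2 · n^-3
f₁/f₂ = (5/4)^2 · (4/4)^-3 = 25/16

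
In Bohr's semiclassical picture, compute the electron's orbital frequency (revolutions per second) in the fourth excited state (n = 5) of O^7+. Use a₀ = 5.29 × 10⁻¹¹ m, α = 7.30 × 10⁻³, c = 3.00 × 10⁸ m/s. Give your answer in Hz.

r = n²a₀/Z = 1.65 × 10⁻¹⁰ m, v = Zαc/n = 3.50 × 10⁶ m/s
f = v/(2πr) = 3.37 × 10¹⁵ Hz

3.37 × 10¹⁵ Hz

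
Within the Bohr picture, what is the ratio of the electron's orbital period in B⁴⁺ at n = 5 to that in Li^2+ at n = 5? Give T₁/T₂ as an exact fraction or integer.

T ∝ Z^-2 · n^3
T₁/T₂ = (5/3)^-2 · (5/5)^3 = 9/25

9/25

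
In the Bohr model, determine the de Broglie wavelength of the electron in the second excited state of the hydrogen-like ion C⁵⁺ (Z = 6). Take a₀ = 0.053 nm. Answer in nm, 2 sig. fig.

The Bohr quantisation condition is nλ = 2πr_n.
r_n = n²a₀/Z = 0.080 nm
λ = 2πr_n/n = 2π·0.080/3 = 0.17 nm

0.17 nm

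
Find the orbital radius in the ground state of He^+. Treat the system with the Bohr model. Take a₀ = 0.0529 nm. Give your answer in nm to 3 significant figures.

r_n = n²a₀/Z = 1² × 0.0529 / 2
    = 1 × 0.0529 / 2 = 0.0265 nm

0.0265 nm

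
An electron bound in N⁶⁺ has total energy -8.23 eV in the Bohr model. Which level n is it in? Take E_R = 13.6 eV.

9

E_n = −E_R Z²/n² ⇒ n² = E_R Z²/(−E_n) = 13.6 × 7² / 8.23 ≈ 80.97
n = 9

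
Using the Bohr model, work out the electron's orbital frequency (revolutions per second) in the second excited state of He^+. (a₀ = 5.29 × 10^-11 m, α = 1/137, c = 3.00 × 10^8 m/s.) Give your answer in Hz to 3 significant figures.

9.76 × 10^14 Hz

r = n²a₀/Z = 2.38 × 10^-10 m, v = Zαc/n = 1.46 × 10^6 m/s
f = v/(2πr) = 9.76 × 10^14 Hz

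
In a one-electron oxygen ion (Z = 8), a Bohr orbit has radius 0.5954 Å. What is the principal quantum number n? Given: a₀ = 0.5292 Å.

3

r_n = n²a₀/Z ⇒ n² = rZ/a₀ = 0.5954 × 8 / 0.5292 ≈ 9.00
n = 3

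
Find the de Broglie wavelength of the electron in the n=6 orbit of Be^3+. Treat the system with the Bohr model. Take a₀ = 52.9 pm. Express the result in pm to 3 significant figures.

The Bohr quantisation condition is nλ = 2πr_n.
r_n = n²a₀/Z = 476 pm
λ = 2πr_n/n = 2π·476/6 = 499 pm

499 pm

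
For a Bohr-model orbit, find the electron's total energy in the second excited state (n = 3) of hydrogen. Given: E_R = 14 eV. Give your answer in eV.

-1.6 eV

E_n = −E_R·Z²/n² = −14 × 1²/3² = -1.6 eV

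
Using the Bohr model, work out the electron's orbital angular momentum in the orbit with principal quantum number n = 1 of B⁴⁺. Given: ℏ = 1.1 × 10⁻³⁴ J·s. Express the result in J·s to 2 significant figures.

1.1 × 10⁻³⁴ J·s

L_n = nℏ = 1 × 1.1 × 10⁻³⁴ = 1.1 × 10⁻³⁴ J·s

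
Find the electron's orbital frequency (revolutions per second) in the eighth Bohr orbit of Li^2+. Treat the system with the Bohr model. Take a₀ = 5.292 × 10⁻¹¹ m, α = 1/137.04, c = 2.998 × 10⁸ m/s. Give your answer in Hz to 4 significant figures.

1.157 × 10¹⁴ Hz

r = n²a₀/Z = 1.129 × 10⁻⁹ m, v = Zαc/n = 8.204 × 10⁵ m/s
f = v/(2πr) = 1.157 × 10¹⁴ Hz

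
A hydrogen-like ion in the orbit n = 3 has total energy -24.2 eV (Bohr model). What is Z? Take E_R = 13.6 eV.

E_n = −E_R Z²/n² ⇒ Z² = −E_n n²/E_R = 24.2 × 3² / 13.6 ≈ 16.01
Z = 4

4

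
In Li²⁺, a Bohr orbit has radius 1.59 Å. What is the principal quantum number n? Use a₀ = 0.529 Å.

3

r_n = n²a₀/Z ⇒ n² = rZ/a₀ = 1.59 × 3 / 0.529 ≈ 9.02
n = 3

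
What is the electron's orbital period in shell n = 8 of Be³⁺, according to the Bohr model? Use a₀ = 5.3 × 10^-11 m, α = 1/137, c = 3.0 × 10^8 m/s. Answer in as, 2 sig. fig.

r = n²a₀/Z = 8²·5.3 × 10^-11/4 = 8.5 × 10^-10 m
v = Zαc/n = 4·0.0073·3.0 × 10^8/8 = 1.1 × 10^6 m/s
T = 2πr/v = 4.9 × 10^-15 s = 4900 as

4900 as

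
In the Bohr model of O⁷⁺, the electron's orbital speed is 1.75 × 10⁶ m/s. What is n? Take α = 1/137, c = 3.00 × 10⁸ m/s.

10

v_n = Zαc/n ⇒ n = Zαc/v = 8 × 0.00730 × 3.00 × 10⁸ / 1.75 × 10⁶ ≈ 10.01
n = 10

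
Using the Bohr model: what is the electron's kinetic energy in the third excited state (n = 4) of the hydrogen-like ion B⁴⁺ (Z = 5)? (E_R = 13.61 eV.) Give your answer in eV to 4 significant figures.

For a Coulomb orbit the virial theorem gives K = −E_n.
E_n = −E_R·Z²/n², so K = E_R·Z²/n² = 13.61 × 5²/4² = 21.27 eV

21.27 eV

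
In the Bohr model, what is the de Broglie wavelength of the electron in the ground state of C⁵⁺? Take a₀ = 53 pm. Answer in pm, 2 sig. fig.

The Bohr quantisation condition is nλ = 2πr_n.
r_n = n²a₀/Z = 8.8 pm
λ = 2πr_n/n = 2π·8.8/1 = 56 pm

56 pm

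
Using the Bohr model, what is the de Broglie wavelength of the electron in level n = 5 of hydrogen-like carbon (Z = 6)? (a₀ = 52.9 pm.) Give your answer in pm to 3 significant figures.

277 pm

The Bohr quantisation condition is nλ = 2πr_n.
r_n = n²a₀/Z = 220 pm
λ = 2πr_n/n = 2π·220/5 = 277 pm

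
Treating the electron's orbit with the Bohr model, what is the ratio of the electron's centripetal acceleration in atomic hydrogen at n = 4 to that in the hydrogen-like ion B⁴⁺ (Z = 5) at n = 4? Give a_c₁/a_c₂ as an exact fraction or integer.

1/125

a_c ∝ Z^3 · n^-4
a_c₁/a_c₂ = (1/5)^3 · (4/4)^-4 = 1/125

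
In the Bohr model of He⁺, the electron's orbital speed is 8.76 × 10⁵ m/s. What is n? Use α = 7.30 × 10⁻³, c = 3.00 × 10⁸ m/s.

5

v_n = Zαc/n ⇒ n = Zαc/v = 2 × 0.00730 × 3.00 × 10⁸ / 8.76 × 10⁵ ≈ 5.00
n = 5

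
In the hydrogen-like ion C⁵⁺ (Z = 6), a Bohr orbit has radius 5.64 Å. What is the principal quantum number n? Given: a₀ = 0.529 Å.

r_n = n²a₀/Z ⇒ n² = rZ/a₀ = 5.64 × 6 / 0.529 ≈ 63.97
n = 8

8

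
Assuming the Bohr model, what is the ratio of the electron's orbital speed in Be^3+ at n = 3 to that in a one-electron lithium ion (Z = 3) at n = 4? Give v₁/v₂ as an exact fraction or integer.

v ∝ Z^1 · n^-1
v₁/v₂ = (4/3)^1 · (3/4)^-1 = 16/9

16/9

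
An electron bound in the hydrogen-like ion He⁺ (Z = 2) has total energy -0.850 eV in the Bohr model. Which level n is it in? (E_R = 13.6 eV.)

8

E_n = −E_R Z²/n² ⇒ n² = E_R Z²/(−E_n) = 13.6 × 2² / 0.850 ≈ 64.00
n = 8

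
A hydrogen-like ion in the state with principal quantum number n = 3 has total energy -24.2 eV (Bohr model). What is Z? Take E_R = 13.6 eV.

E_n = −E_R Z²/n² ⇒ Z² = −E_n n²/E_R = 24.2 × 3² / 13.6 ≈ 16.01
Z = 4

4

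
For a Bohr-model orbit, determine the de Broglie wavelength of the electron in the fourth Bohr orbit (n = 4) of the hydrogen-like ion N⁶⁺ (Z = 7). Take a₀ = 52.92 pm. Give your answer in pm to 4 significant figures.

190.0 pm

The Bohr quantisation condition is nλ = 2πr_n.
r_n = n²a₀/Z = 121.0 pm
λ = 2πr_n/n = 2π·121.0/4 = 190.0 pm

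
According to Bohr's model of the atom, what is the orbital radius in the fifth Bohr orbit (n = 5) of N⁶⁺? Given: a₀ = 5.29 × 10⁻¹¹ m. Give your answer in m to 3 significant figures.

r_n = n²a₀/Z = 5² × 5.29 × 10⁻¹¹ / 7
    = 25 × 5.29 × 10⁻¹¹ / 7 = 1.89 × 10⁻¹⁰ m

1.89 × 10⁻¹⁰ m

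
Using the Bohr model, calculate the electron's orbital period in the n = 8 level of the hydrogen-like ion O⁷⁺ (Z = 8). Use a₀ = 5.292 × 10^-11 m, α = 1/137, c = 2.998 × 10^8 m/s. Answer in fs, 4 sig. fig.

r = n²a₀/Z = 8²·5.292 × 10^-11/8 = 4.234 × 10^-10 m
v = Zαc/n = 8·0.007299·2.998 × 10^8/8 = 2.188 × 10^6 m/s
T = 2πr/v = 1.216 × 10^-15 s = 1.216 fs

1.216 fs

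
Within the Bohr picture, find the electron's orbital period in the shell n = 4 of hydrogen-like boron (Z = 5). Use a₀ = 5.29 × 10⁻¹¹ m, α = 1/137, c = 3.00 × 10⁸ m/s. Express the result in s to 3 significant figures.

3.89 × 10⁻¹⁶ s

r = n²a₀/Z = 4²·5.29 × 10⁻¹¹/5 = 1.69 × 10⁻¹⁰ m
v = Zαc/n = 5·0.00730·3.00 × 10⁸/4 = 2.74 × 10⁶ m/s
T = 2πr/v = 3.89 × 10⁻¹⁶ s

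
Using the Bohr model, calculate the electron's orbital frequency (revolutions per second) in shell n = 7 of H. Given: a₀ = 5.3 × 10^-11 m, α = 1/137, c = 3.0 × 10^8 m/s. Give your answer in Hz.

r = n²a₀/Z = 2.6 × 10^-9 m, v = Zαc/n = 3.1 × 10^5 m/s
f = v/(2πr) = 1.9 × 10^13 Hz

1.9 × 10^13 Hz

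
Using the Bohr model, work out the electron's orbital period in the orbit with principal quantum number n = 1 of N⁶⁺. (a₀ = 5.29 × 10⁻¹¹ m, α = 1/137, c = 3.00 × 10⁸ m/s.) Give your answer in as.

3.10 as

r = n²a₀/Z = 1²·5.29 × 10⁻¹¹/7 = 7.56 × 10⁻¹² m
v = Zαc/n = 7·0.00730·3.00 × 10⁸/1 = 1.53 × 10⁷ m/s
T = 2πr/v = 3.10 × 10⁻¹⁸ s = 3.10 as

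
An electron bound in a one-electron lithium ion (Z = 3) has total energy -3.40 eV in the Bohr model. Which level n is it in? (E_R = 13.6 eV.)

E_n = −E_R Z²/n² ⇒ n² = E_R Z²/(−E_n) = 13.6 × 3² / 3.40 ≈ 36.00
n = 6

6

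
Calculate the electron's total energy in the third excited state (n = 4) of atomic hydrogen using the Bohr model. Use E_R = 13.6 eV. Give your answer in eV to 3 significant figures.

E_n = −E_R·Z²/n² = −13.6 × 1²/4² = -0.850 eV

-0.850 eV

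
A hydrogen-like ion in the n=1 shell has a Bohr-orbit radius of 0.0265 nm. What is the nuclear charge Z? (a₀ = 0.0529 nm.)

2

r_n = n²a₀/Z ⇒ Z = n²a₀/r = 1² × 0.0529 / 0.0265 ≈ 2.00
Z = 2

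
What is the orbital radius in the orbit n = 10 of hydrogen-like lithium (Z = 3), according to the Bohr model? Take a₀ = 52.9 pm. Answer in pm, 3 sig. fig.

r_n = n²a₀/Z = 10² × 52.9 / 3
    = 100 × 52.9 / 3 = 1760 pm

1760 pm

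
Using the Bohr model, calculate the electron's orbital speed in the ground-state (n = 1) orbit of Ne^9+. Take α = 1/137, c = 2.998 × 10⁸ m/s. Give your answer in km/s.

2.188 × 10⁴ km/s

v_n = Zαc/n = 10 × 0.007299 × 2.998 × 10⁸ / 1
    = 2.188 × 10⁴ km/s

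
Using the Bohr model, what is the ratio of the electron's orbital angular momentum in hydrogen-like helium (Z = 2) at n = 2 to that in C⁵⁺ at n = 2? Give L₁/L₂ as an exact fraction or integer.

L = nℏ is independent of Z.
L₁/L₂ = n₁/n₂ = 2/2 = 1

1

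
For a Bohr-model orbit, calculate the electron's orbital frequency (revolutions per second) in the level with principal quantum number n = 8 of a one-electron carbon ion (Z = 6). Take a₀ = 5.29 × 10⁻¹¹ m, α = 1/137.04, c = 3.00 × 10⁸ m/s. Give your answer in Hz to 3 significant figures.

4.63 × 10¹⁴ Hz

r = n²a₀/Z = 5.64 × 10⁻¹⁰ m, v = Zαc/n = 1.64 × 10⁶ m/s
f = v/(2πr) = 4.63 × 10¹⁴ Hz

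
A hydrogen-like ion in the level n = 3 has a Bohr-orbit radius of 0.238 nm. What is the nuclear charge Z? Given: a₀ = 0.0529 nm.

2

r_n = n²a₀/Z ⇒ Z = n²a₀/r = 3² × 0.0529 / 0.238 ≈ 2.00
Z = 2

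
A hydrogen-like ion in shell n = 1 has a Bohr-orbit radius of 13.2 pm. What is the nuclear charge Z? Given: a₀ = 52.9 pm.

r_n = n²a₀/Z ⇒ Z = n²a₀/r = 1² × 52.9 / 13.2 ≈ 4.01
Z = 4

4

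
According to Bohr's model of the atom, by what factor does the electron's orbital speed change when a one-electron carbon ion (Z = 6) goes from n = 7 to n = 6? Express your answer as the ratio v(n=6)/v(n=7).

v ∝ Z^1 · n^-1; with Z fixed, v ∝ n^-1.
v(n=6)/v(n=7) = (6/7)^-1 = 7/6

7/6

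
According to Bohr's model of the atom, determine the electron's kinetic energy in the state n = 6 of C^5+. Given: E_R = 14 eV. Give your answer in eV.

For a Coulomb orbit the virial theorem gives K = −E_n.
E_n = −E_R·Z²/n², so K = E_R·Z²/n² = 14 × 6²/6² = 14 eV

14 eV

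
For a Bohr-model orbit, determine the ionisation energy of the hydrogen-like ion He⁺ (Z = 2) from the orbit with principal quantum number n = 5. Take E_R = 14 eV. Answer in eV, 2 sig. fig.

E_n = −E_R·Z²/n² = −14 × 2²/5² eV = -2.2 eV
Ionisation energy = −E_n = 2.2 eV

2.2 eV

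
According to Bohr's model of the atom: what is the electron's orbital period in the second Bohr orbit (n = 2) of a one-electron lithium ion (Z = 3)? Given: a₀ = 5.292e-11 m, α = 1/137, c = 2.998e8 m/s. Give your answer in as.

r = n²a₀/Z = 2²·5.292e-11/3 = 7.056e-11 m
v = Zαc/n = 3·0.007299·2.998e8/2 = 3.282e6 m/s
T = 2πr/v = 1.351e-16 s = 135.1 as

135.1 as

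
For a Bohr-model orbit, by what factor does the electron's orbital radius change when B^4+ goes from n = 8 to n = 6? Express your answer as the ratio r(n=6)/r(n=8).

r ∝ Z^-1 · n^2; with Z fixed, r ∝ n^2.
r(n=6)/r(n=8) = (6/8)^2 = 9/16

9/16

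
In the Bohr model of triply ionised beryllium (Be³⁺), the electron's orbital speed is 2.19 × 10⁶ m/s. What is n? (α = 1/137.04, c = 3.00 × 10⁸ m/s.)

v_n = Zαc/n ⇒ n = Zαc/v = 4 × 0.00730 × 3.00 × 10⁸ / 2.19 × 10⁶ ≈ 4.00
n = 4

4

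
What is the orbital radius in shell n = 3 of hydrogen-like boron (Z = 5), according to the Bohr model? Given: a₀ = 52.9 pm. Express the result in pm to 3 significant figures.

r_n = n²a₀/Z = 3² × 52.9 / 5
    = 9 × 52.9 / 5 = 95.2 pm

95.2 pm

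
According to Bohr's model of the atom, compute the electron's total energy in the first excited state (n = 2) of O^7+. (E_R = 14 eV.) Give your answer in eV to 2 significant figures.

E_n = −E_R·Z²/n² = −14 × 8²/2² = -220 eV

-220 eV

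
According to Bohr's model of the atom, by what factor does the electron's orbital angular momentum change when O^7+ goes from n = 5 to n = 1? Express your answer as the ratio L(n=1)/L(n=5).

1/5

L = nℏ depends only on n, so L ∝ n.
L(n=1)/L(n=5) = (1/5)^1 = 1/5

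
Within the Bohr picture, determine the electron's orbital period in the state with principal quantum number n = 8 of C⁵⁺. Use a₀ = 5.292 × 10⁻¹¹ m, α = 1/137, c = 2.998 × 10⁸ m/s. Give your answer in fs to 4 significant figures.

2.161 fs

r = n²a₀/Z = 8²·5.292 × 10⁻¹¹/6 = 5.645 × 10⁻¹⁰ m
v = Zαc/n = 6·0.007299·2.998 × 10⁸/8 = 1.641 × 10⁶ m/s
T = 2πr/v = 2.161 × 10⁻¹⁵ s = 2.161 fs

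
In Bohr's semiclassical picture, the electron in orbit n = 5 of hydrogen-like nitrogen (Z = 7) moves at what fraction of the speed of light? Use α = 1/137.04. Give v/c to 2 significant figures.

v_n = Zαc/n, so v/c = Zα/n = 7 × 0.0073 / 5 = 0.010

0.010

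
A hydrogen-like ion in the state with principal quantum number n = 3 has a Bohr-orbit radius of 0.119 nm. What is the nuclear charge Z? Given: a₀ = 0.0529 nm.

r_n = n²a₀/Z ⇒ Z = n²a₀/r = 3² × 0.0529 / 0.119 ≈ 4.00
Z = 4

4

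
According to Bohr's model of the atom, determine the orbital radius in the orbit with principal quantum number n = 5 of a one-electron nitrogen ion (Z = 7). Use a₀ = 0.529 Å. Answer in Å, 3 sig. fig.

1.89 Å

r_n = n²a₀/Z = 5² × 0.529 / 7
    = 25 × 0.529 / 7 = 1.89 Å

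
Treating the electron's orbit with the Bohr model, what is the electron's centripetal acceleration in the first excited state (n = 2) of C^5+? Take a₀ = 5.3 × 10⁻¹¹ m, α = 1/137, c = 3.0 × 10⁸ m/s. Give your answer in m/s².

1.2 × 10²⁴ m/s²

r = n²a₀/Z = 3.5 × 10⁻¹¹ m, v = Zαc/n = 6.6 × 10⁶ m/s
a = v²/r = (6.6 × 10⁶)² / 3.5 × 10⁻¹¹ = 1.2 × 10²⁴ m/s²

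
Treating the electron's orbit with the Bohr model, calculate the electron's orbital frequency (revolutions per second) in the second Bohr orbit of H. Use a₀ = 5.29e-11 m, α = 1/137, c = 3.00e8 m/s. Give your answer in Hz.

r = n²a₀/Z = 2.12e-10 m, v = Zαc/n = 1.09e6 m/s
f = v/(2πr) = 8.24e14 Hz

8.24e14 Hz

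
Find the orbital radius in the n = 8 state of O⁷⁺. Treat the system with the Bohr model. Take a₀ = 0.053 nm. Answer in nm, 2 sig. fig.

r_n = n²a₀/Z = 8² × 0.053 / 8
    = 64 × 0.053 / 8 = 0.42 nm

0.42 nm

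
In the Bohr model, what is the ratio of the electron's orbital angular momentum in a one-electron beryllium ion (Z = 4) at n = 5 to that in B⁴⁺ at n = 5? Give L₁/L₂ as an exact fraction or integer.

1

L = nℏ is independent of Z.
L₁/L₂ = n₁/n₂ = 5/5 = 1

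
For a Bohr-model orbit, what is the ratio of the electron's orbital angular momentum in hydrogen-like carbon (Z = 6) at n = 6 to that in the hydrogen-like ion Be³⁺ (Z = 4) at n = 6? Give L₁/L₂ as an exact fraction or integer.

1

L = nℏ is independent of Z.
L₁/L₂ = n₁/n₂ = 6/6 = 1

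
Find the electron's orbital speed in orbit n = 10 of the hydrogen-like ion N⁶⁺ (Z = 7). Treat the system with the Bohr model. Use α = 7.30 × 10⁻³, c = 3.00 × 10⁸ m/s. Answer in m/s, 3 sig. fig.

v_n = Zαc/n = 7 × 0.00730 × 3.00 × 10⁸ / 10
    = 1.53 × 10⁶ m/s

1.53 × 10⁶ m/s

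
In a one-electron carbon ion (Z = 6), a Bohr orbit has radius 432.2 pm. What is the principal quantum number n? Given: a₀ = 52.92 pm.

7

r_n = n²a₀/Z ⇒ n² = rZ/a₀ = 432.2 × 6 / 52.92 ≈ 49.00
n = 7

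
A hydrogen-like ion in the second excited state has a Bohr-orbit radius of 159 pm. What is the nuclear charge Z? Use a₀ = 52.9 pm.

3

r_n = n²a₀/Z ⇒ Z = n²a₀/r = 3² × 52.9 / 159 ≈ 2.99
Z = 3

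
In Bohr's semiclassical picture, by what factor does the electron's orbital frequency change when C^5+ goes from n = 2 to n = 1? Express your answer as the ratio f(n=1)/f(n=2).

8

f ∝ Z^2 · n^-3; with Z fixed, f ∝ n^-3.
f(n=1)/f(n=2) = (1/2)^-3 = 8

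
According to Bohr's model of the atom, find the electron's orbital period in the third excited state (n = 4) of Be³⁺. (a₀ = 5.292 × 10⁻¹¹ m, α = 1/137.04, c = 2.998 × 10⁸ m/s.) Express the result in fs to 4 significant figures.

0.6080 fs

r = n²a₀/Z = 4²·5.292 × 10⁻¹¹/4 = 2.117 × 10⁻¹⁰ m
v = Zαc/n = 4·0.007297·2.998 × 10⁸/4 = 2.188 × 10⁶ m/s
T = 2πr/v = 6.080 × 10⁻¹⁶ s = 0.6080 fs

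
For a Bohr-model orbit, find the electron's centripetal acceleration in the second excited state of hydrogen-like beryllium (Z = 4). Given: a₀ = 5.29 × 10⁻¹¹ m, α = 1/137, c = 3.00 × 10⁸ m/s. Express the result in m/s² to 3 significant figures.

r = n²a₀/Z = 1.19 × 10⁻¹⁰ m, v = Zαc/n = 2.92 × 10⁶ m/s
a = v²/r = (2.92 × 10⁶)² / 1.19 × 10⁻¹⁰ = 7.16 × 10²² m/s²

7.16 × 10²² m/s²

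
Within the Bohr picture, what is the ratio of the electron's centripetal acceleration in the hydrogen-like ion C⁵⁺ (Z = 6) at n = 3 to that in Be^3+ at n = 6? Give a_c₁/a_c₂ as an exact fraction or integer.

a_c ∝ Z^3 · n^-4
a_c₁/a_c₂ = (6/4)^3 · (3/6)^-4 = 54

54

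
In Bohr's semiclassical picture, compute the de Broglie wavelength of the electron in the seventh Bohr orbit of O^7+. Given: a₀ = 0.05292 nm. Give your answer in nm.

0.2909 nm

The Bohr quantisation condition is nλ = 2πr_n.
r_n = n²a₀/Z = 0.3241 nm
λ = 2πr_n/n = 2π·0.3241/7 = 0.2909 nm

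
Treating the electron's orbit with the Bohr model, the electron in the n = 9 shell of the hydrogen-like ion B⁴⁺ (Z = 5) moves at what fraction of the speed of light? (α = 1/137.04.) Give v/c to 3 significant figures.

v_n = Zαc/n, so v/c = Zα/n = 5 × 0.00730 / 9 = 0.00405

0.00405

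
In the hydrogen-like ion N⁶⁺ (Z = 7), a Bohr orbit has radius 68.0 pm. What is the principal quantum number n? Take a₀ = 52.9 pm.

r_n = n²a₀/Z ⇒ n² = rZ/a₀ = 68.0 × 7 / 52.9 ≈ 9.00
n = 3

3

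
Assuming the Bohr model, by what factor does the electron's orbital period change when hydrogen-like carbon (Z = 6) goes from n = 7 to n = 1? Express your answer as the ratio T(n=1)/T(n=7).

1/343

T ∝ Z^-2 · n^3; with Z fixed, T ∝ n^3.
T(n=1)/T(n=7) = (1/7)^3 = 1/343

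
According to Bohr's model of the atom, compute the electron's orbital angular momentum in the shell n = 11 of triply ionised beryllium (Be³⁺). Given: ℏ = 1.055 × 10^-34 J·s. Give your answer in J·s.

1.160 × 10^-33 J·s

L_n = nℏ = 11 × 1.055 × 10^-34 = 1.160 × 10^-33 J·s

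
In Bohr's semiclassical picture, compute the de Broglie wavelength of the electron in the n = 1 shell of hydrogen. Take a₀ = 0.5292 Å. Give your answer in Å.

3.325 Å

The Bohr quantisation condition is nλ = 2πr_n.
r_n = n²a₀/Z = 0.5292 Å
λ = 2πr_n/n = 2π·0.5292/1 = 3.325 Å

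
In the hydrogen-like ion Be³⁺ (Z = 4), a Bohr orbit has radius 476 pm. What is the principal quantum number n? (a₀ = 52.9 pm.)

r_n = n²a₀/Z ⇒ n² = rZ/a₀ = 476 × 4 / 52.9 ≈ 35.99
n = 6

6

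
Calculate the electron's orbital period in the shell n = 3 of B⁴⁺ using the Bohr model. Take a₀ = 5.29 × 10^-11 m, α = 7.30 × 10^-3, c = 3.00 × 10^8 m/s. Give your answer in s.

1.64 × 10^-16 s

r = n²a₀/Z = 3²·5.29 × 10^-11/5 = 9.52 × 10^-11 m
v = Zαc/n = 5·0.00730·3.00 × 10^8/3 = 3.65 × 10^6 m/s
T = 2πr/v = 1.64 × 10^-16 s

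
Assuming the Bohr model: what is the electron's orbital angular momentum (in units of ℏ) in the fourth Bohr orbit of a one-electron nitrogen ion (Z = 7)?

L_n = nℏ, so L/ℏ = n = 4.

4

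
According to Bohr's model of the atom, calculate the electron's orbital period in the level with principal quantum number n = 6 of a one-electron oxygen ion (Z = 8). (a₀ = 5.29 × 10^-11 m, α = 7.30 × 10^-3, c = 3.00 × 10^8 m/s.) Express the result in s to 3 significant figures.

5.12 × 10^-16 s

r = n²a₀/Z = 6²·5.29 × 10^-11/8 = 2.38 × 10^-10 m
v = Zαc/n = 8·0.00730·3.00 × 10^8/6 = 2.92 × 10^6 m/s
T = 2πr/v = 5.12 × 10^-16 s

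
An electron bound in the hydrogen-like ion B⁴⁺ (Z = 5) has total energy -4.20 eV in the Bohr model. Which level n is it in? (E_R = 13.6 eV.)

E_n = −E_R Z²/n² ⇒ n² = E_R Z²/(−E_n) = 13.6 × 5² / 4.20 ≈ 80.95
n = 9

9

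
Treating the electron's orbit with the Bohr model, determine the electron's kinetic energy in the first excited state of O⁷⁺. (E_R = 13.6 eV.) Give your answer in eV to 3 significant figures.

218 eV

For a Coulomb orbit the virial theorem gives K = −E_n.
E_n = −E_R·Z²/n², so K = E_R·Z²/n² = 13.6 × 8²/2² = 218 eV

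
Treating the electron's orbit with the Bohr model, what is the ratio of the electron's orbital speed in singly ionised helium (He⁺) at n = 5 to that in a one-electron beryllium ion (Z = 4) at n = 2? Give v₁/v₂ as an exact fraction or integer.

1/5

v ∝ Z^1 · n^-1
v₁/v₂ = (2/4)^1 · (5/2)^-1 = 1/5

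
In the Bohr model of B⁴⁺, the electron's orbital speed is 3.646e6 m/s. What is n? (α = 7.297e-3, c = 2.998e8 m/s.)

3

v_n = Zαc/n ⇒ n = Zαc/v = 5 × 0.007297 × 2.998e8 / 3.646e6 ≈ 3.00
n = 3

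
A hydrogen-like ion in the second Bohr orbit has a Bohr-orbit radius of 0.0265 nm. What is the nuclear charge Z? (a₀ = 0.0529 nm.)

8

r_n = n²a₀/Z ⇒ Z = n²a₀/r = 2² × 0.0529 / 0.0265 ≈ 7.98
Z = 8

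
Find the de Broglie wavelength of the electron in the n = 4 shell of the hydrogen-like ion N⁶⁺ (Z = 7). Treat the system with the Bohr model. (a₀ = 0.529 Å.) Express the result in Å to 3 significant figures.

1.90 Å

The Bohr quantisation condition is nλ = 2πr_n.
r_n = n²a₀/Z = 1.21 Å
λ = 2πr_n/n = 2π·1.21/4 = 1.90 Å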